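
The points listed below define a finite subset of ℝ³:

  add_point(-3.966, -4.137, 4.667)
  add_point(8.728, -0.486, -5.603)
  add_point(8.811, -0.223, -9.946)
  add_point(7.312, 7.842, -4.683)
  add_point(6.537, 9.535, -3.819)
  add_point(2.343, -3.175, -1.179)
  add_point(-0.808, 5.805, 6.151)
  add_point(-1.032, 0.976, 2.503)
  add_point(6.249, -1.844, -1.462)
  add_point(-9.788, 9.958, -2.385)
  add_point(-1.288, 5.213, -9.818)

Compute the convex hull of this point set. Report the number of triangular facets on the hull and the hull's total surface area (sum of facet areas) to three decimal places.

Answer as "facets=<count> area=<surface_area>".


facets=16 area=693.184

Points on the hull: [0, 1, 2, 3, 4, 5, 6, 8, 9, 10] (10 of 11).

Per-facet area ½‖(b−a)×(c−a)‖:
  f1: (p6, p0, p9) → 68.8413
  f2: (p4, p6, p9) → 82.7052
  f3: (p10, p0, p9) → 97.7993
  f4: (p10, p0, p2) → 99.4562
  f5: (p10, p4, p9) → 65.9250
  f6: (p10, p4, p2) → 55.3359
  f7: (p8, p6, p0) → 59.6366
  f8: (p8, p4, p6) → 67.0235
  f9: (p5, p0, p2) → 11.5961
  f10: (p5, p8, p2) → 17.1503
  f11: (p5, p8, p0) → 11.4124
  f12: (p1, p8, p2) → 5.7455
  f13: (p3, p8, p4) → 8.3687
  f14: (p3, p1, p8) → 21.2084
  f15: (p3, p4, p2) → 2.5151
  f16: (p3, p1, p2) → 18.4644
Σ area = 693.184

Euler: V−E+F = 10−24+16 = 2.


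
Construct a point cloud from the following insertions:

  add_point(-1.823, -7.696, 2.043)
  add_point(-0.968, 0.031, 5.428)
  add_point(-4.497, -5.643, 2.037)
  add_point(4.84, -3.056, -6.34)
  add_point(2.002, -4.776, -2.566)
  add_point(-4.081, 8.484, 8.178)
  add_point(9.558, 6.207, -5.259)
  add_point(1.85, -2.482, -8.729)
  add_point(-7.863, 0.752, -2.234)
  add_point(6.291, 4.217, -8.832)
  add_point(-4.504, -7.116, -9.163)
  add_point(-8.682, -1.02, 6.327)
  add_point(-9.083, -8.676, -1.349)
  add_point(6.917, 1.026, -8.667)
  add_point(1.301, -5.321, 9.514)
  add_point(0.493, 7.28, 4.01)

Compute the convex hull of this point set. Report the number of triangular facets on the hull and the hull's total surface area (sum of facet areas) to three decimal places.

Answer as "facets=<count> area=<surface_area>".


Points on the hull: [0, 3, 5, 6, 8, 9, 10, 11, 12, 13, 14, 15] (12 of 16).

Triangle areas on the boundary:
  f1: (p3, p14, p6) → 85.0908
  f2: (p11, p14, p12) → 61.4051
  f3: (p11, p14, p5) → 60.4695
  f4: (p11, p8, p12) → 39.9665
  f5: (p11, p8, p5) → 47.0051
  f6: (p15, p5, p6) → 5.0518
  f7: (p15, p14, p6) → 88.3175
  f8: (p15, p14, p5) → 43.3705
  f9: (p0, p14, p12) → 22.9474
  f10: (p0, p3, p14) → 46.7742
  f11: (p9, p5, p6) → 50.3050
  f12: (p9, p8, p5) → 107.8905
  f13: (p13, p3, p6) → 14.5705
  f14: (p13, p9, p6) → 8.3168
  f15: (p10, p13, p9) → 20.8370
  f16: (p10, p8, p12) → 41.7099
  f17: (p10, p9, p8) → 81.6336
  f18: (p10, p13, p3) → 22.8286
  f19: (p10, p0, p12) → 36.8652
  f20: (p10, p0, p3) → 54.5978
Σ area = 939.954

Euler characteristic 12−30+20 = 2 ✓

facets=20 area=939.954


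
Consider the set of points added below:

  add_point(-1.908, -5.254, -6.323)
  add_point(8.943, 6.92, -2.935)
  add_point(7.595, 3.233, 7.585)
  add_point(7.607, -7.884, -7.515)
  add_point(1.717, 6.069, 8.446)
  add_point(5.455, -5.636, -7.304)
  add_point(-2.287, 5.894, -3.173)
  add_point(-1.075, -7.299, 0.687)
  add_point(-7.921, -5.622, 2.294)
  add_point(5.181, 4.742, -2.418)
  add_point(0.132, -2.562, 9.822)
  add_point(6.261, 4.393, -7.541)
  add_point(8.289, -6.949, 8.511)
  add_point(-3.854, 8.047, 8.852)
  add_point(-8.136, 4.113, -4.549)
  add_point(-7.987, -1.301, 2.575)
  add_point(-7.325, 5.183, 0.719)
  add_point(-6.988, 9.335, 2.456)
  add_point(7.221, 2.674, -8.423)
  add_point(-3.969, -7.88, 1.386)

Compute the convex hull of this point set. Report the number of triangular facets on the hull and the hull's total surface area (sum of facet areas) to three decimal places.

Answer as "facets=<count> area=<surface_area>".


Hull vertices (15/20): indices [0, 1, 2, 3, 4, 8, 10, 11, 12, 13, 14, 15, 17, 18, 19].

Area of each hull facet:
  f1: (p18, p3, p1) → 32.4503
  f2: (p8, p13, p10) → 64.9727
  f3: (p12, p3, p1) → 116.9253
  f4: (p12, p8, p10) → 49.1306
  f5: (p17, p13, p1) → 60.7867
  f6: (p11, p18, p14) → 13.7064
  f7: (p11, p18, p1) → 5.6555
  f8: (p11, p17, p14) → 64.7857
  f9: (p11, p17, p1) → 49.7637
  f10: (p0, p8, p14) → 54.5563
  f11: (p0, p18, p14) → 69.5382
  f12: (p0, p18, p3) → 50.4880
  f13: (p2, p12, p10) → 41.1593
  f14: (p2, p12, p1) → 52.6594
  f15: (p19, p12, p3) → 96.0354
  f16: (p19, p12, p8) → 26.2642
  f17: (p19, p0, p3) → 40.3063
  f18: (p19, p0, p8) → 18.9427
  f19: (p15, p8, p13) → 15.3614
  f20: (p15, p17, p13) → 38.2467
  f21: (p15, p8, p14) → 16.1547
  f22: (p15, p17, p14) → 37.8940
  f23: (p4, p13, p10) → 26.0356
  f24: (p4, p2, p10) → 28.3892
  f25: (p4, p13, p1) → 33.6947
  f26: (p4, p2, p1) → 36.8143
Σ area = 1140.717

Check V−E+F: 15 − 39 + 26 = 2.

facets=26 area=1140.717


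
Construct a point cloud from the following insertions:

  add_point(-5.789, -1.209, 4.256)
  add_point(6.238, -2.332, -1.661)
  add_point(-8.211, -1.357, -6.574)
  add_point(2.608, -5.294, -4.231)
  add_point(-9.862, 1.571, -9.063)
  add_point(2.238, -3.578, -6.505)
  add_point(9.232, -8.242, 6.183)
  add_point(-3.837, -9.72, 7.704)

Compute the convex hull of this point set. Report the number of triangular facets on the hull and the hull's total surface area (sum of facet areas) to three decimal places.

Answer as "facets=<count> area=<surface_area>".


facets=12 area=553.608

Extreme-point indices: [0, 1, 2, 3, 4, 5, 6, 7] — 8 of 8 on the boundary.

Facet areas (half cross-product norm):
  f1: (p0, p7, p4) → 54.2369
  f2: (p0, p7, p6) → 62.0300
  f3: (p1, p0, p4) → 94.5796
  f4: (p1, p0, p6) → 69.0264
  f5: (p3, p7, p6) → 77.1701
  f6: (p2, p7, p4) → 12.2733
  f7: (p2, p3, p7) → 82.9287
  f8: (p5, p1, p6) → 25.0426
  f9: (p5, p3, p6) → 9.4333
  f10: (p5, p1, p4) → 33.1830
  f11: (p5, p2, p4) → 18.8677
  f12: (p5, p2, p3) → 14.8358
Σ area = 553.608

Euler: V−E+F = 8−18+12 = 2.


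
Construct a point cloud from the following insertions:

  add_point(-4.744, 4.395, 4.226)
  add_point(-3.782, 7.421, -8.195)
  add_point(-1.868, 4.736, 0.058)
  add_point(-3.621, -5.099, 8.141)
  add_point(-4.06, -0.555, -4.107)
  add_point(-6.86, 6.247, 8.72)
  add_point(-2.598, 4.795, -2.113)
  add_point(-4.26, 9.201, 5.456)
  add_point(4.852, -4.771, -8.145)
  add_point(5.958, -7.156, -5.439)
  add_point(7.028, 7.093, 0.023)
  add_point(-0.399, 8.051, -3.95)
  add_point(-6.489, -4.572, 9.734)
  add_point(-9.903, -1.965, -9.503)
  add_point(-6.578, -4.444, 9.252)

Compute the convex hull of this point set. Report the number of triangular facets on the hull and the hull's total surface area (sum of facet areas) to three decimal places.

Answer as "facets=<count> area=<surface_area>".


facets=18 area=950.067

Extreme-point indices: [1, 3, 5, 7, 8, 9, 10, 11, 12, 13, 14] — 11 of 15 on the boundary.

Per-facet area ½‖(b−a)×(c−a)‖:
  f1: (p12, p9, p13) → 152.7655
  f2: (p3, p9, p10) → 119.2953
  f3: (p3, p12, p9) → 12.0094
  f4: (p14, p12, p13) → 0.6124
  f5: (p5, p7, p10) → 25.2453
  f6: (p5, p3, p10) → 94.7885
  f7: (p5, p3, p12) → 17.8793
  f8: (p5, p14, p12) → 2.5837
  f9: (p5, p14, p13) → 101.1235
  f10: (p5, p1, p13) → 97.1298
  f11: (p5, p1, p7) → 28.7938
  f12: (p8, p9, p10) → 27.4143
  f13: (p8, p1, p10) → 88.9174
  f14: (p8, p9, p13) → 25.1249
  f15: (p8, p1, p13) → 78.4572
  f16: (p11, p7, p10) → 43.2047
  f17: (p11, p1, p10) → 10.4046
  f18: (p11, p1, p7) → 24.3173
Σ area = 950.067

Euler characteristic 11−27+18 = 2 ✓


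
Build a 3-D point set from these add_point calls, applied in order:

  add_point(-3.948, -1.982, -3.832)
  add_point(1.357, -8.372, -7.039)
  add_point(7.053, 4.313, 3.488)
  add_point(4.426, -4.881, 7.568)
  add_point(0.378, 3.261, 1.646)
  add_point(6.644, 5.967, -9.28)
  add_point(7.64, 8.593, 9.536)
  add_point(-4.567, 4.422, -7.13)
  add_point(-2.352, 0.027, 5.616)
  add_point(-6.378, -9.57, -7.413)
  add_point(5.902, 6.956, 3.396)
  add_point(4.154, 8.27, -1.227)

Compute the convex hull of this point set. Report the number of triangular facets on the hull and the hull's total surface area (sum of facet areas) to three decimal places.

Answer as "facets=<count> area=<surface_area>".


facets=14 area=865.912

Extreme-point indices: [1, 2, 3, 5, 6, 7, 8, 9, 11] — 9 of 12 on the boundary.

Area of each hull facet:
  f1: (p7, p5, p9) → 78.6095
  f2: (p1, p5, p9) → 53.3252
  f3: (p1, p3, p9) → 57.6930
  f4: (p1, p3, p5) → 117.1900
  f5: (p2, p5, p6) → 32.4511
  f6: (p2, p3, p6) → 37.7735
  f7: (p2, p3, p5) → 58.1954
  f8: (p8, p3, p6) → 56.5988
  f9: (p8, p7, p6) → 92.2204
  f10: (p8, p3, p9) → 71.5906
  f11: (p8, p7, p9) → 92.5643
  f12: (p11, p5, p6) → 29.9217
  f13: (p11, p7, p6) → 41.9648
  f14: (p11, p7, p5) → 45.8134
Σ area = 865.912

Check V−E+F: 9 − 21 + 14 = 2.


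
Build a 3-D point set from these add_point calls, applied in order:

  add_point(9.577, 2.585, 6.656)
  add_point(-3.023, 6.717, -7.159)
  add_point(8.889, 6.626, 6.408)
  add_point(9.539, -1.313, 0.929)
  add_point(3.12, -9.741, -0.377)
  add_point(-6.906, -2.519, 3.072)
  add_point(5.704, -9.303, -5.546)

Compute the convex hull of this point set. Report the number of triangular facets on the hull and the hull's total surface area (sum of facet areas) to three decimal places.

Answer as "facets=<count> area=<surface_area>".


7 of the 7 inputs are extreme points: [0, 1, 2, 3, 4, 5, 6].

Area of each hull facet:
  f1: (p4, p0, p5) → 97.0176
  f2: (p3, p4, p0) → 30.9116
  f3: (p2, p0, p5) → 35.9422
  f4: (p2, p1, p5) → 120.5399
  f5: (p2, p3, p0) → 12.2959
  f6: (p2, p3, p1) → 80.8230
  f7: (p6, p4, p5) → 31.1510
  f8: (p6, p1, p5) → 113.7164
  f9: (p6, p3, p4) → 30.1827
  f10: (p6, p3, p1) → 91.2911
Σ area = 643.871

Check V−E+F: 7 − 15 + 10 = 2.

facets=10 area=643.871


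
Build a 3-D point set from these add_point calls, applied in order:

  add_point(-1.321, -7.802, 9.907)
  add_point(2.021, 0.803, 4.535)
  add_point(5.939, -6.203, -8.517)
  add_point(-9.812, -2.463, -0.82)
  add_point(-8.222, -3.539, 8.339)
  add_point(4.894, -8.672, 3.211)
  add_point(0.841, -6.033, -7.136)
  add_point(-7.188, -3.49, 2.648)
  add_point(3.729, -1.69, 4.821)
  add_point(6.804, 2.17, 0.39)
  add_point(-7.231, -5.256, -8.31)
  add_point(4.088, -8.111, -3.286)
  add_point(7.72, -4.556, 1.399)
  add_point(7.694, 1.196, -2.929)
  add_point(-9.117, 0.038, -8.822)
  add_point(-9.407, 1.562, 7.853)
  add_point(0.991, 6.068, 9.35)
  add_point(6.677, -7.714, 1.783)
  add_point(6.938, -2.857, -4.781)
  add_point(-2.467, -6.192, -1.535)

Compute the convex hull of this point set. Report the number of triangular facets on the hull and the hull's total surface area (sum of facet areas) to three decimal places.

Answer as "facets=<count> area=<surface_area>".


Extreme-point indices: [0, 2, 3, 4, 5, 9, 10, 11, 12, 13, 14, 15, 16, 17, 18] — 15 of 20 on the boundary.

Facet areas (half cross-product norm):
  f1: (p0, p16, p12) → 83.0890
  f2: (p15, p0, p16) → 68.0631
  f3: (p15, p14, p3) → 27.3597
  f4: (p15, p14, p16) → 94.6255
  f5: (p13, p14, p16) → 131.0801
  f6: (p10, p14, p3) → 22.3431
  f7: (p4, p15, p3) → 23.8879
  f8: (p4, p15, p0) → 15.3818
  f9: (p4, p10, p3) → 24.4854
  f10: (p4, p10, p0) → 69.0022
  f11: (p9, p16, p12) → 37.3552
  f12: (p9, p13, p12) → 12.0897
  f13: (p9, p13, p16) → 6.1371
  f14: (p11, p10, p0) → 90.6025
  f15: (p2, p13, p14) → 76.3829
  f16: (p2, p10, p14) → 34.1639
  f17: (p2, p11, p10) → 36.8941
  f18: (p5, p11, p0) → 23.4079
  f19: (p18, p13, p12) → 14.3626
  f20: (p18, p2, p12) → 13.7802
  f21: (p18, p2, p13) → 4.5627
  f22: (p17, p0, p12) → 18.1589
  f23: (p17, p5, p0) → 5.5756
  f24: (p17, p2, p12) → 17.0108
  f25: (p17, p2, p11) → 13.0508
  f26: (p17, p5, p11) → 6.9774
Σ area = 969.830

Euler: V−E+F = 15−39+26 = 2.

facets=26 area=969.830


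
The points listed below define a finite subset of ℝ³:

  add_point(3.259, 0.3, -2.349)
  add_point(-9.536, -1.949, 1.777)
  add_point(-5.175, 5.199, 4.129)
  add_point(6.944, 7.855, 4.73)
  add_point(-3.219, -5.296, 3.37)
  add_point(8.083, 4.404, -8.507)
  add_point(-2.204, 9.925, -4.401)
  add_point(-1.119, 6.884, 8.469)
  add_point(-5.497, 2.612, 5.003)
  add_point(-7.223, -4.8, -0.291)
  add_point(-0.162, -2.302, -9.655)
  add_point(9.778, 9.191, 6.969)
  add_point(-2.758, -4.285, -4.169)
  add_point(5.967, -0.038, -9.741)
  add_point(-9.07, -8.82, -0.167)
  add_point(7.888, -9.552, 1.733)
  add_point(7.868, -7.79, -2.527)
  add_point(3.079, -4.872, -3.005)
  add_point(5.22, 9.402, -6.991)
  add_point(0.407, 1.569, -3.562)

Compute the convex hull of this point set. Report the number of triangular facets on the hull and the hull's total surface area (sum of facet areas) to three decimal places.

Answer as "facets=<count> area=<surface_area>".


Hull vertices (14/20): indices [1, 2, 4, 5, 6, 7, 8, 10, 11, 13, 14, 15, 16, 18].

Triangle areas on the boundary:
  f1: (p7, p15, p11) → 106.2491
  f2: (p7, p6, p11) → 74.2115
  f3: (p14, p7, p1) → 35.5219
  f4: (p18, p6, p11) → 57.8568
  f5: (p2, p6, p1) → 42.2776
  f6: (p2, p7, p6) → 30.3024
  f7: (p16, p14, p15) → 39.0681
  f8: (p16, p15, p11) → 44.7508
  f9: (p4, p7, p15) → 78.1208
  f10: (p4, p14, p15) → 40.5443
  f11: (p4, p14, p7) → 36.0949
  f12: (p10, p18, p13) → 31.1349
  f13: (p10, p18, p6) → 50.0506
  f14: (p10, p16, p13) → 34.9990
  f15: (p10, p16, p14) → 86.2991
  f16: (p10, p6, p1) → 90.3692
  f17: (p10, p14, p1) → 50.8829
  f18: (p5, p18, p11) → 43.5953
  f19: (p5, p18, p13) → 12.1278
  f20: (p5, p16, p11) → 109.3205
  f21: (p5, p16, p13) → 25.0786
  f22: (p8, p7, p1) → 1.6946
  f23: (p8, p2, p1) → 7.9624
  f24: (p8, p2, p7) → 8.4370
Σ area = 1136.950

Euler: V−E+F = 14−36+24 = 2.

facets=24 area=1136.950


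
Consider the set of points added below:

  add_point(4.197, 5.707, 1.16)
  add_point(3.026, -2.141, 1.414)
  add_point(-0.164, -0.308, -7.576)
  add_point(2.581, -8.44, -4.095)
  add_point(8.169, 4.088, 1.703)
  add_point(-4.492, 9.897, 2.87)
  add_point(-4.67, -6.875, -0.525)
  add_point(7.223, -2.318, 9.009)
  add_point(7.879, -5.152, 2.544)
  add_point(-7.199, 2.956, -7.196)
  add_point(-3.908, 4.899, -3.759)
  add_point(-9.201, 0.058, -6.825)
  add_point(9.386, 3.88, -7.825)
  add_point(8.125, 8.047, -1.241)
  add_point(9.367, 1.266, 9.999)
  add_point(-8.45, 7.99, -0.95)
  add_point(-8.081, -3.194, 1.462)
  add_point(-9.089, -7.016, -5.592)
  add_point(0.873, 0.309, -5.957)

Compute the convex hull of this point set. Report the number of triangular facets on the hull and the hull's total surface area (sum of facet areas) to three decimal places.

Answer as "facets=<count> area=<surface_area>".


facets=24 area=1053.543

Extreme-point indices: [2, 3, 5, 6, 7, 8, 9, 11, 12, 13, 14, 15, 16, 17] — 14 of 19 on the boundary.

Triangle areas on the boundary:
  f1: (p2, p3, p12) → 48.1081
  f2: (p16, p5, p14) → 118.6153
  f3: (p8, p3, p12) → 61.0409
  f4: (p8, p14, p12) → 68.2816
  f5: (p9, p2, p11) → 13.5421
  f6: (p9, p2, p12) → 30.3552
  f7: (p13, p14, p12) → 47.1172
  f8: (p13, p5, p14) → 87.8728
  f9: (p17, p2, p11) → 32.5606
  f10: (p17, p2, p3) → 49.1549
  f11: (p7, p16, p14) → 29.5486
  f12: (p7, p8, p14) → 13.1937
  f13: (p7, p8, p3) → 21.1619
  f14: (p15, p9, p12) → 66.7328
  f15: (p15, p13, p12) → 64.4442
  f16: (p15, p13, p5) → 35.8526
  f17: (p15, p9, p11) → 13.5231
  f18: (p15, p16, p5) → 32.8935
  f19: (p15, p17, p11) → 25.8569
  f20: (p15, p17, p16) → 44.5095
  f21: (p6, p17, p16) → 18.0092
  f22: (p6, p7, p16) → 42.8667
  f23: (p6, p17, p3) → 26.8149
  f24: (p6, p7, p3) → 61.4862
Σ area = 1053.543

Euler characteristic 14−36+24 = 2 ✓


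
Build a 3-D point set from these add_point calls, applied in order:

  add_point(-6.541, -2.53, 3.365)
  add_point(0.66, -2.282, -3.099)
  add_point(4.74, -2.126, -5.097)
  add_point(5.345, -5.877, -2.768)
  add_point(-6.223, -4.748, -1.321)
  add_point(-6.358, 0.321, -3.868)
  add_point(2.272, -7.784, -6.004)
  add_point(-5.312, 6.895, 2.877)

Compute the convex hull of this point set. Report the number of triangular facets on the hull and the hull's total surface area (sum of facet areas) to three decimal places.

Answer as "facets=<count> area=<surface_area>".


Hull vertices (7/8): indices [0, 2, 3, 4, 5, 6, 7].

Area of each hull facet:
  f1: (p7, p3, p0) → 65.2381
  f2: (p6, p3, p0) → 33.0567
  f3: (p5, p7, p0) → 33.6903
  f4: (p4, p6, p0) → 21.2286
  f5: (p4, p5, p0) → 14.7336
  f6: (p4, p5, p6) → 28.7465
  f7: (p2, p6, p3) → 10.7554
  f8: (p2, p5, p6) → 35.1134
  f9: (p2, p7, p3) → 33.2792
  f10: (p2, p5, p7) → 53.7854
Σ area = 329.627

Check V−E+F: 7 − 15 + 10 = 2.

facets=10 area=329.627


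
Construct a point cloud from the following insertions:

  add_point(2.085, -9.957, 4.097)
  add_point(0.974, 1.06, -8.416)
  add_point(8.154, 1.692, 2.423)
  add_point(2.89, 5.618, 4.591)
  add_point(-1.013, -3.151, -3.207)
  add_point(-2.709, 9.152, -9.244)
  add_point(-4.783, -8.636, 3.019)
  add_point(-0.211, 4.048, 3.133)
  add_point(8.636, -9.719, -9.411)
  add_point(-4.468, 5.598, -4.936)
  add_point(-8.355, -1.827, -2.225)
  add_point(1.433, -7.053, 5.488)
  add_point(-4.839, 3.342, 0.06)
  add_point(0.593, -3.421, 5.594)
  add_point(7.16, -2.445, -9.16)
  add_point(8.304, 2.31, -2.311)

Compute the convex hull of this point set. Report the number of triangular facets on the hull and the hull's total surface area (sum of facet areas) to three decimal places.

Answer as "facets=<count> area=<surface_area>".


Hull vertices (14/16): indices [0, 2, 3, 5, 6, 7, 8, 9, 10, 11, 12, 13, 14, 15].

Triangle areas on the boundary:
  f1: (p5, p8, p10) → 139.3141
  f2: (p6, p8, p10) → 85.1254
  f3: (p15, p2, p8) → 30.6840
  f4: (p15, p3, p5) → 66.7372
  f5: (p15, p3, p2) → 15.9427
  f6: (p0, p6, p8) → 50.9465
  f7: (p0, p2, p8) → 93.9195
  f8: (p12, p3, p5) → 51.2671
  f9: (p12, p6, p10) → 30.5122
  f10: (p12, p6, p13) → 40.5403
  f11: (p14, p5, p8) → 27.4225
  f12: (p14, p15, p8) → 26.0187
  f13: (p14, p15, p5) → 60.3148
  f14: (p11, p6, p13) → 12.8102
  f15: (p11, p0, p6) → 11.1136
  f16: (p11, p0, p2) → 16.8359
  f17: (p11, p3, p13) → 8.2986
  f18: (p11, p3, p2) → 39.3944
  f19: (p9, p5, p10) → 12.6848
  f20: (p9, p12, p10) → 18.2685
  f21: (p9, p12, p5) → 5.5521
  f22: (p7, p3, p13) → 14.6279
  f23: (p7, p12, p13) → 21.9291
  f24: (p7, p12, p3) → 3.4610
Σ area = 883.721

Check V−E+F: 14 − 36 + 24 = 2.

facets=24 area=883.721


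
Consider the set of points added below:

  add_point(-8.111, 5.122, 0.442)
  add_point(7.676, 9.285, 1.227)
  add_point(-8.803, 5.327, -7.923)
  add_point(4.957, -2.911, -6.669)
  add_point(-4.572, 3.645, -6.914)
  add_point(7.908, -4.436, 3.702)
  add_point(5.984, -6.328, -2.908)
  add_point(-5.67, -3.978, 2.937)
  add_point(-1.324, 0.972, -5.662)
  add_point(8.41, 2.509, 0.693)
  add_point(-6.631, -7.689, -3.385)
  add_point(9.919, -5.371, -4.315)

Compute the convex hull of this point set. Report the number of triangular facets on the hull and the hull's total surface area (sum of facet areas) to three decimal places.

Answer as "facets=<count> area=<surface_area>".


Extreme-point indices: [0, 1, 2, 3, 5, 6, 7, 9, 10, 11] — 10 of 12 on the boundary.

Per-facet area ½‖(b−a)×(c−a)‖:
  f1: (p3, p1, p2) → 115.8794
  f2: (p3, p1, p11) → 44.4631
  f3: (p3, p10, p2) → 86.5993
  f4: (p3, p10, p11) → 34.0407
  f5: (p0, p1, p2) → 68.1130
  f6: (p0, p10, p2) → 54.6627
  f7: (p9, p1, p11) → 15.0965
  f8: (p9, p5, p11) → 30.1403
  f9: (p9, p5, p1) → 12.8130
  f10: (p6, p10, p11) → 10.4395
  f11: (p6, p5, p11) → 15.3042
  f12: (p6, p5, p10) → 42.7724
  f13: (p7, p5, p10) → 49.6468
  f14: (p7, p0, p10) → 35.1698
  f15: (p7, p5, p1) → 94.7030
  f16: (p7, p0, p1) → 79.6448
Σ area = 789.489

Euler: V−E+F = 10−24+16 = 2.

facets=16 area=789.489


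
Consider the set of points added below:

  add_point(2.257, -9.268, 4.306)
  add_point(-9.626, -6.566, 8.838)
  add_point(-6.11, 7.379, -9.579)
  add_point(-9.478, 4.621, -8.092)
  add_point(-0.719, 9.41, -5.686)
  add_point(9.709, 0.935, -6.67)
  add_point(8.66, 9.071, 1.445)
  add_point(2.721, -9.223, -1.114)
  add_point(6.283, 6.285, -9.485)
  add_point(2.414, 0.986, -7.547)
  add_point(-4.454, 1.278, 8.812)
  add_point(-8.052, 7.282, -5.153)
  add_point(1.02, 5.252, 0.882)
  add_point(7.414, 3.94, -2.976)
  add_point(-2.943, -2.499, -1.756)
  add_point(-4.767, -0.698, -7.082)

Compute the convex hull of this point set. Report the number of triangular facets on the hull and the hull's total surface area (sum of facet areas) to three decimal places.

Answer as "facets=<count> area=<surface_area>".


13 of the 16 inputs are extreme points: [0, 1, 2, 3, 4, 5, 6, 7, 8, 9, 10, 11, 15].

Facet areas (half cross-product norm):
  f1: (p11, p4, p2) → 16.4826
  f2: (p11, p6, p4) → 31.6654
  f3: (p8, p4, p2) → 28.5659
  f4: (p8, p6, p5) → 38.2084
  f5: (p8, p6, p4) → 46.3736
  f6: (p0, p6, p5) → 96.3108
  f7: (p0, p7, p5) → 32.6686
  f8: (p0, p7, p1) → 32.0365
  f9: (p10, p11, p1) → 71.9531
  f10: (p10, p11, p6) → 121.9880
  f11: (p10, p0, p1) → 57.6463
  f12: (p10, p0, p6) → 110.8453
  f13: (p15, p8, p2) → 51.6754
  f14: (p15, p7, p1) → 99.2374
  f15: (p9, p8, p5) → 21.4337
  f16: (p9, p15, p8) → 16.8971
  f17: (p9, p7, p5) → 44.1465
  f18: (p9, p15, p7) → 43.6887
  f19: (p3, p11, p2) → 8.8778
  f20: (p3, p15, p2) → 16.5062
  f21: (p3, p11, p1) → 41.5905
  f22: (p3, p15, p1) → 62.1450
Σ area = 1090.943

Euler: V−E+F = 13−33+22 = 2.

facets=22 area=1090.943


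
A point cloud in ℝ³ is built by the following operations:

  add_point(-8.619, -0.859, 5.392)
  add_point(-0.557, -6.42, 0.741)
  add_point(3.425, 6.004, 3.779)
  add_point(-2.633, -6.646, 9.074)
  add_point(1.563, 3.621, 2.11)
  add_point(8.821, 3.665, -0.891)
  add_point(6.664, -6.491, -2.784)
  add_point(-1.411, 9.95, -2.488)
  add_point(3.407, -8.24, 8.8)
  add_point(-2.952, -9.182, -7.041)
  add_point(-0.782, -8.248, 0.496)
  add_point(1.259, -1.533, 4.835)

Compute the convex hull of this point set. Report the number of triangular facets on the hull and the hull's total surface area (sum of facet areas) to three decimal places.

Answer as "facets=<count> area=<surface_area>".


facets=12 area=787.929

Extreme-point indices: [0, 2, 3, 5, 6, 7, 8, 9] — 8 of 12 on the boundary.

Triangle areas on the boundary:
  f1: (p7, p9, p0) → 119.0711
  f2: (p7, p9, p5) → 109.1504
  f3: (p6, p9, p5) → 49.9337
  f4: (p6, p8, p5) → 64.1485
  f5: (p6, p8, p9) → 65.6610
  f6: (p3, p9, p0) → 70.5262
  f7: (p3, p8, p9) → 50.9071
  f8: (p2, p7, p5) → 33.0734
  f9: (p2, p8, p5) → 56.4994
  f10: (p2, p3, p8) → 46.0107
  f11: (p2, p7, p0) → 60.8141
  f12: (p2, p3, p0) → 62.1338
Σ area = 787.929

Euler characteristic 8−18+12 = 2 ✓


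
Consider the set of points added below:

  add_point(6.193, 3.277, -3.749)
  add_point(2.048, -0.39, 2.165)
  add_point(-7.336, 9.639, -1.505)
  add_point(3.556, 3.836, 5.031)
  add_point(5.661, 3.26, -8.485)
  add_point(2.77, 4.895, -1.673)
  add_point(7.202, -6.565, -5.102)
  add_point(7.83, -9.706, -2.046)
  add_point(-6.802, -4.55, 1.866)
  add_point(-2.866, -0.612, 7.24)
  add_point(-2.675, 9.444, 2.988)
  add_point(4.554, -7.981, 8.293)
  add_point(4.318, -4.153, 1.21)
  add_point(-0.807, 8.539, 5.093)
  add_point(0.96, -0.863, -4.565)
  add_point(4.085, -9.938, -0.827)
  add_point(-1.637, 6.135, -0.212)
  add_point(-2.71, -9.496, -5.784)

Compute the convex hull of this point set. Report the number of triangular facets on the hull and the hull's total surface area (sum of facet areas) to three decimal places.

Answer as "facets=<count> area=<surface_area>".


facets=22 area=900.770

Hull vertices (13/18): indices [0, 2, 3, 4, 6, 7, 8, 9, 10, 11, 13, 15, 17].

Triangle areas on the boundary:
  f1: (p17, p4, p2) → 122.3521
  f2: (p6, p17, p7) → 22.9253
  f3: (p6, p17, p4) → 54.1183
  f4: (p8, p17, p2) → 69.0486
  f5: (p8, p17, p11) → 66.9903
  f6: (p15, p11, p7) → 17.8766
  f7: (p15, p17, p7) → 13.5239
  f8: (p15, p17, p11) → 31.3391
  f9: (p10, p4, p2) → 49.7725
  f10: (p10, p13, p4) → 22.8199
  f11: (p3, p13, p11) → 25.7824
  f12: (p9, p13, p11) → 42.6233
  f13: (p9, p8, p11) → 40.5605
  f14: (p9, p8, p2) → 53.5758
  f15: (p9, p10, p2) → 33.8934
  f16: (p9, p10, p13) → 13.5000
  f17: (p0, p11, p7) → 72.2816
  f18: (p0, p3, p11) → 55.6429
  f19: (p0, p6, p7) → 17.3413
  f20: (p0, p6, p4) → 23.6026
  f21: (p0, p13, p4) → 22.6670
  f22: (p0, p3, p13) → 28.5324
Σ area = 900.770

Check V−E+F: 13 − 33 + 22 = 2.


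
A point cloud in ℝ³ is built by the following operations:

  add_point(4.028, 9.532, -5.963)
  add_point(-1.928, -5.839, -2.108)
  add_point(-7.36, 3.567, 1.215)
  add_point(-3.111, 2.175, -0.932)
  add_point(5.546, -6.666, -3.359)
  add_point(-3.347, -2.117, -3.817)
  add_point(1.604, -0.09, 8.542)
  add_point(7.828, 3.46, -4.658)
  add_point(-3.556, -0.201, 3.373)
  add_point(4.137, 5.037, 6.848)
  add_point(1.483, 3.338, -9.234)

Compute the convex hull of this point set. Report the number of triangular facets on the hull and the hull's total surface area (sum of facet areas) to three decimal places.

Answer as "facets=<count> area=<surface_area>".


Hull vertices (10/11): indices [0, 1, 2, 4, 5, 6, 7, 8, 9, 10].

Facet areas (half cross-product norm):
  f1: (p10, p4, p7) → 40.6300
  f2: (p9, p6, p2) → 35.9591
  f3: (p9, p4, p7) → 63.6308
  f4: (p9, p6, p4) → 42.1796
  f5: (p8, p6, p2) → 14.6294
  f6: (p1, p10, p4) → 44.1630
  f7: (p1, p8, p2) → 21.8239
  f8: (p1, p6, p4) → 47.8728
  f9: (p1, p8, p6) → 27.4672
  f10: (p0, p10, p7) → 24.4138
  f11: (p0, p9, p7) → 44.1546
  f12: (p0, p10, p2) → 50.5940
  f13: (p0, p9, p2) → 80.8549
  f14: (p5, p10, p2) → 38.1882
  f15: (p5, p1, p2) → 16.2186
  f16: (p5, p1, p10) → 16.0704
Σ area = 608.850

Euler: V−E+F = 10−24+16 = 2.

facets=16 area=608.850


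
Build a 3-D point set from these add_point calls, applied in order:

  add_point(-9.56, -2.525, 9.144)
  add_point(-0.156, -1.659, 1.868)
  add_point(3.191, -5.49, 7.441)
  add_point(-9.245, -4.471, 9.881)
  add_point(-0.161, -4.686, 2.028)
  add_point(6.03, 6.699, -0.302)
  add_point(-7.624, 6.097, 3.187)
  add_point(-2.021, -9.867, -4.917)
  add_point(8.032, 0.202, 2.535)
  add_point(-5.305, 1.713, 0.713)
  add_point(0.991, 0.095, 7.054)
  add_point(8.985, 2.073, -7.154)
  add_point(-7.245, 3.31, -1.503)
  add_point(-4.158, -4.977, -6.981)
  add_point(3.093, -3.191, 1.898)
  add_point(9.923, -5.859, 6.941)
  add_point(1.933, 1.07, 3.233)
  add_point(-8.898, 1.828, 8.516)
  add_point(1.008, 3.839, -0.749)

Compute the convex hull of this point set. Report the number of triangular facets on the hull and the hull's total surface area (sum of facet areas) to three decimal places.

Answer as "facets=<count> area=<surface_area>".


Hull vertices (11/19): indices [0, 3, 5, 6, 7, 10, 11, 12, 13, 15, 17].

Area of each hull facet:
  f1: (p3, p7, p15) → 139.2882
  f2: (p3, p17, p0) → 1.6946
  f3: (p3, p17, p15) → 62.7364
  f4: (p11, p5, p15) → 65.1332
  f5: (p11, p7, p15) → 119.4656
  f6: (p11, p12, p5) → 59.8865
  f7: (p10, p5, p15) → 59.4679
  f8: (p10, p17, p15) → 22.9050
  f9: (p10, p17, p5) → 50.6405
  f10: (p6, p12, p5) → 37.2696
  f11: (p6, p17, p5) → 45.0350
  f12: (p6, p12, p0) → 29.0477
  f13: (p6, p17, p0) → 10.4373
  f14: (p13, p11, p7) → 42.5381
  f15: (p13, p11, p12) → 77.1174
  f16: (p13, p12, p0) → 63.7144
  f17: (p13, p3, p0) → 17.8766
  f18: (p13, p3, p7) → 49.2537
Σ area = 953.508

Euler: V−E+F = 11−27+18 = 2.

facets=18 area=953.508


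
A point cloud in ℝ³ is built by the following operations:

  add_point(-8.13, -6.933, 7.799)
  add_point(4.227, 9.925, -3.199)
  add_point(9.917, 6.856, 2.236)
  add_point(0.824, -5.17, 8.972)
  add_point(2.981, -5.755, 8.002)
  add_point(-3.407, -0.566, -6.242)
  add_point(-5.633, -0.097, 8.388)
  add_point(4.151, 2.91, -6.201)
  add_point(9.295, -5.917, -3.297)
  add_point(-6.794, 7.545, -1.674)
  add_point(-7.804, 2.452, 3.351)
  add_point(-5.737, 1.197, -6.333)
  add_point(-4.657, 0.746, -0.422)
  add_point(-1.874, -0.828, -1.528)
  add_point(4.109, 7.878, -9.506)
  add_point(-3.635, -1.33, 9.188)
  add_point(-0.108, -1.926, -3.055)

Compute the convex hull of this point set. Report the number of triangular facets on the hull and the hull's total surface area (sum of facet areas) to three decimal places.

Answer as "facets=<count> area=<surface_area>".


facets=22 area=962.814

13 of the 17 inputs are extreme points: [0, 1, 2, 3, 4, 5, 6, 8, 9, 10, 11, 14, 15].

Area of each hull facet:
  f1: (p14, p1, p2) → 24.0604
  f2: (p8, p14, p2) → 87.2313
  f3: (p4, p8, p0) → 63.9261
  f4: (p4, p8, p2) → 84.9299
  f5: (p5, p8, p0) → 113.3680
  f6: (p5, p8, p14) → 80.3858
  f7: (p9, p1, p2) → 41.8759
  f8: (p9, p6, p2) → 104.1618
  f9: (p9, p14, p1) → 37.6887
  f10: (p15, p6, p2) → 20.6704
  f11: (p15, p6, p0) → 8.9329
  f12: (p11, p5, p14) → 17.1584
  f13: (p11, p9, p14) → 48.1548
  f14: (p11, p5, p0) → 23.5558
  f15: (p10, p6, p0) → 21.6138
  f16: (p10, p9, p6) → 12.3156
  f17: (p10, p11, p0) → 49.3320
  f18: (p10, p11, p9) → 28.4335
  f19: (p3, p4, p2) → 17.7009
  f20: (p3, p15, p2) → 48.5740
  f21: (p3, p4, p0) → 7.2211
  f22: (p3, p15, p0) → 21.5229
Σ area = 962.814

Euler: V−E+F = 13−33+22 = 2.


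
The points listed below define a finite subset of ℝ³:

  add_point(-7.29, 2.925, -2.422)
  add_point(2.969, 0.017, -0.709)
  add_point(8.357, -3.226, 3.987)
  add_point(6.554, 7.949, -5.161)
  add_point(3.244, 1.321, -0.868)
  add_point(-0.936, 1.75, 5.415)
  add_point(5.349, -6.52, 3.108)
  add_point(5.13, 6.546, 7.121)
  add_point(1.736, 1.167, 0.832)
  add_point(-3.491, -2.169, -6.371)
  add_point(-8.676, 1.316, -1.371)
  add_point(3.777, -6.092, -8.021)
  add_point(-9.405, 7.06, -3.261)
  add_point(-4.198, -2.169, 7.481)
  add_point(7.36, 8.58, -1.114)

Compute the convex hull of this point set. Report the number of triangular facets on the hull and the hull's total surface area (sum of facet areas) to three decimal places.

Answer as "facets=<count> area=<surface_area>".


Extreme-point indices: [2, 3, 6, 7, 9, 10, 11, 12, 13, 14] — 10 of 15 on the boundary.

Area of each hull facet:
  f1: (p7, p14, p12) → 73.5419
  f2: (p7, p14, p2) → 46.7173
  f3: (p3, p14, p12) → 33.4739
  f4: (p3, p14, p2) → 25.9985
  f5: (p3, p11, p2) → 85.6092
  f6: (p9, p10, p12) → 23.2887
  f7: (p9, p3, p12) → 79.3028
  f8: (p9, p3, p11) → 58.1865
  f9: (p6, p11, p2) → 24.7156
  f10: (p13, p7, p12) → 94.6786
  f11: (p13, p10, p12) → 25.0014
  f12: (p13, p7, p2) → 63.1773
  f13: (p13, p6, p2) → 25.2962
  f14: (p13, p9, p10) → 41.8320
  f15: (p13, p9, p11) → 56.7073
  f16: (p13, p6, p11) → 61.9150
Σ area = 819.442

Euler: V−E+F = 10−24+16 = 2.

facets=16 area=819.442


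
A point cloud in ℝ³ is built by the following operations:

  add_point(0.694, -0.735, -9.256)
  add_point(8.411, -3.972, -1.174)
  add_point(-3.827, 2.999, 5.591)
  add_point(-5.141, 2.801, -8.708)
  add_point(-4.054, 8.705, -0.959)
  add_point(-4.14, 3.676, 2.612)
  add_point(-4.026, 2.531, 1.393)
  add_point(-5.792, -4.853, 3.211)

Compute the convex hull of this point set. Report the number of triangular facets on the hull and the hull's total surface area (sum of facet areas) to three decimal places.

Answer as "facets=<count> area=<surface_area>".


Points on the hull: [0, 1, 2, 3, 4, 7] (6 of 8).

Area of each hull facet:
  f1: (p0, p1, p7) → 78.9387
  f2: (p0, p4, p1) → 78.1507
  f3: (p3, p4, p7) → 65.5002
  f4: (p3, p0, p7) → 47.8024
  f5: (p3, p0, p4) → 32.2064
  f6: (p2, p1, p7) → 61.6192
  f7: (p2, p4, p7) → 33.7169
  f8: (p2, p4, p1) → 67.8817
Σ area = 465.816

Euler: V−E+F = 6−12+8 = 2.

facets=8 area=465.816


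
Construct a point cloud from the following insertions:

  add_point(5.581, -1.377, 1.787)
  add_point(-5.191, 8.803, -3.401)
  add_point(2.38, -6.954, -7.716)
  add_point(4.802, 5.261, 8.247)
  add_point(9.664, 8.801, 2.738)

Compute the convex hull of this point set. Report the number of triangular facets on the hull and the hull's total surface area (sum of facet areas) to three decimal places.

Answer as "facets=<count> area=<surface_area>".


Points on the hull: [0, 1, 2, 3, 4] (5 of 5).

Triangle areas on the boundary:
  f1: (p2, p4, p1) → 138.1738
  f2: (p3, p4, p1) → 62.6728
  f3: (p3, p2, p1) → 135.8667
  f4: (p0, p2, p4) → 49.3254
  f5: (p0, p3, p4) → 37.0652
  f6: (p0, p3, p2) → 23.3208
Σ area = 446.425

Euler: V−E+F = 5−9+6 = 2.

facets=6 area=446.425


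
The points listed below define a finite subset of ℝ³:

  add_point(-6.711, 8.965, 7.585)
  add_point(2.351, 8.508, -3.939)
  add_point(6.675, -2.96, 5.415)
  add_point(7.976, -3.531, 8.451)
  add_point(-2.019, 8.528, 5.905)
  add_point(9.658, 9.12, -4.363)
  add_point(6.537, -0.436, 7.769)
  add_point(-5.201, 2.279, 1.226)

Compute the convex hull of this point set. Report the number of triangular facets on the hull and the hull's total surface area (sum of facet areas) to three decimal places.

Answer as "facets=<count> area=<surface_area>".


8 of the 8 inputs are extreme points: [0, 1, 2, 3, 4, 5, 6, 7].

Facet areas (half cross-product norm):
  f1: (p1, p5, p0) → 40.5887
  f2: (p7, p3, p0) → 75.0490
  f3: (p7, p1, p0) → 51.7278
  f4: (p4, p5, p0) → 15.0651
  f5: (p2, p3, p5) → 20.8829
  f6: (p2, p7, p3) → 16.7282
  f7: (p2, p1, p5) → 55.6749
  f8: (p2, p7, p1) → 73.3770
  f9: (p6, p3, p5) → 21.7637
  f10: (p6, p4, p5) → 89.9007
  f11: (p6, p3, p0) → 14.7131
  f12: (p6, p4, p0) → 23.7432
Σ area = 499.214

Euler characteristic 8−18+12 = 2 ✓

facets=12 area=499.214


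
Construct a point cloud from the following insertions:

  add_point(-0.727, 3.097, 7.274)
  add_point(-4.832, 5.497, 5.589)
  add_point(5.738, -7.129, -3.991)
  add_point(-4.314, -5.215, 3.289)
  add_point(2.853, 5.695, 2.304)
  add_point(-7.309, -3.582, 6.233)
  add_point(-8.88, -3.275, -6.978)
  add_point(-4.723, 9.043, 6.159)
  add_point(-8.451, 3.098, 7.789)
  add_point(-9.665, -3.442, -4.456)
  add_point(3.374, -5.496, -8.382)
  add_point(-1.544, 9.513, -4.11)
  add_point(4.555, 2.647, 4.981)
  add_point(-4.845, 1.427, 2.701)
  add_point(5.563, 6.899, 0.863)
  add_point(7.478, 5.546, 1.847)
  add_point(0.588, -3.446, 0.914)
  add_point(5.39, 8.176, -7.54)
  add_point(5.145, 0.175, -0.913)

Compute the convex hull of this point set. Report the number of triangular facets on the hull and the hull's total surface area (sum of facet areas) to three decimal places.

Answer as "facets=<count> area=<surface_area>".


facets=24 area=916.539

Extreme-point indices: [0, 2, 3, 5, 6, 7, 8, 9, 10, 11, 12, 14, 15, 17] — 14 of 19 on the boundary.

Triangle areas on the boundary:
  f1: (p17, p2, p15) → 68.9681
  f2: (p5, p8, p9) → 37.4970
  f3: (p10, p17, p2) → 35.6594
  f4: (p6, p10, p17) → 86.6919
  f5: (p6, p2, p9) → 20.3251
  f6: (p6, p10, p2) → 30.1097
  f7: (p7, p8, p9) → 48.8059
  f8: (p7, p6, p9) → 20.1201
  f9: (p3, p2, p9) → 60.1469
  f10: (p3, p5, p9) → 21.4946
  f11: (p0, p5, p8) → 26.4790
  f12: (p0, p7, p8) → 23.6228
  f13: (p14, p17, p15) → 9.4954
  f14: (p14, p7, p15) → 12.1747
  f15: (p14, p7, p17) → 45.8445
  f16: (p11, p6, p17) → 57.7279
  f17: (p11, p7, p17) → 31.3369
  f18: (p11, p7, p6) → 80.8037
  f19: (p12, p3, p5) → 26.6166
  f20: (p12, p0, p5) → 22.9496
  f21: (p12, p3, p2) → 68.5325
  f22: (p12, p2, p15) → 34.4250
  f23: (p12, p7, p15) → 28.6625
  f24: (p12, p0, p7) → 18.0490
Σ area = 916.539

Check V−E+F: 14 − 36 + 24 = 2.


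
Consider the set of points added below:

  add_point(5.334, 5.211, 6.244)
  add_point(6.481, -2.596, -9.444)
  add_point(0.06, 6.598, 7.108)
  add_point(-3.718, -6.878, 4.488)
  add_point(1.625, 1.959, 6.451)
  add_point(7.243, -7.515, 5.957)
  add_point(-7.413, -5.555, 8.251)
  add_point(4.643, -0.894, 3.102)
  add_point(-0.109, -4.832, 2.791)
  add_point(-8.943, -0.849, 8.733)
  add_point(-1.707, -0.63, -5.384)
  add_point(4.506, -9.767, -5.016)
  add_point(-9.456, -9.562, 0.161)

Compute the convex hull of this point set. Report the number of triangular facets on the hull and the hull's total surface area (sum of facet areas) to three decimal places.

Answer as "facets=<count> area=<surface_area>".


Extreme-point indices: [0, 1, 2, 5, 6, 9, 10, 11, 12] — 9 of 13 on the boundary.

Facet areas (half cross-product norm):
  f1: (p6, p5, p12) → 69.2298
  f2: (p11, p5, p12) → 85.3331
  f3: (p11, p1, p12) → 59.6122
  f4: (p11, p1, p5) → 48.0435
  f5: (p10, p1, p12) → 50.5672
  f6: (p10, p1, p2) → 63.1070
  f7: (p0, p1, p5) → 99.8074
  f8: (p0, p1, p2) → 46.0296
  f9: (p9, p6, p5) → 33.3992
  f10: (p9, p0, p5) → 98.0631
  f11: (p9, p0, p2) → 26.2463
  f12: (p9, p6, p12) → 20.8121
  f13: (p9, p10, p12) → 78.0283
  f14: (p9, p10, p2) → 82.1207
Σ area = 860.399

Check V−E+F: 9 − 21 + 14 = 2.

facets=14 area=860.399


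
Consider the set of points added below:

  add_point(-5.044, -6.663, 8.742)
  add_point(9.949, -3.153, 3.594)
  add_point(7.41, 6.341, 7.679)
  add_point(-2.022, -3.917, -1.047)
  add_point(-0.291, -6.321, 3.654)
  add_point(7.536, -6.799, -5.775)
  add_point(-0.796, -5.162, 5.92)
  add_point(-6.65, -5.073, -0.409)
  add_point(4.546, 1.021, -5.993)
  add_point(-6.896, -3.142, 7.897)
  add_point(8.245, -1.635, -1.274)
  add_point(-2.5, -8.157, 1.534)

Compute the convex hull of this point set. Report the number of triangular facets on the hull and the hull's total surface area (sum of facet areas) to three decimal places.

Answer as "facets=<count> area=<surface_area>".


facets=14 area=646.012

Hull vertices (9/12): indices [0, 1, 2, 5, 7, 8, 9, 10, 11].

Facet areas (half cross-product norm):
  f1: (p8, p2, p9) → 120.4245
  f2: (p0, p2, p9) → 34.7260
  f3: (p0, p2, p1) → 85.4328
  f4: (p7, p8, p9) → 56.3441
  f5: (p7, p5, p8) → 57.7643
  f6: (p7, p0, p9) → 17.3480
  f7: (p10, p5, p1) → 16.8631
  f8: (p10, p5, p8) → 22.0042
  f9: (p10, p2, p1) → 28.6041
  f10: (p10, p8, p2) → 38.3729
  f11: (p11, p5, p1) → 61.4996
  f12: (p11, p0, p1) → 52.6541
  f13: (p11, p7, p5) → 32.4729
  f14: (p11, p7, p0) → 21.5017
Σ area = 646.012

Euler: V−E+F = 9−21+14 = 2.


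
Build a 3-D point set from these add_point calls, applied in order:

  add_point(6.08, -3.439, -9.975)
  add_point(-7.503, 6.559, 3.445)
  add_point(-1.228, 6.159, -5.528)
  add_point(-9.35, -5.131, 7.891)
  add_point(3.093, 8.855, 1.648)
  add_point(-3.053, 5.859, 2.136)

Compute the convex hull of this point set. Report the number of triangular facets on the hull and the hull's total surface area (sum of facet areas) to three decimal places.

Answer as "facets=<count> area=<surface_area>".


facets=6 area=519.128

Points on the hull: [0, 1, 2, 3, 4] (5 of 6).

Triangle areas on the boundary:
  f1: (p4, p0, p3) → 166.6340
  f2: (p1, p4, p3) → 63.9233
  f3: (p2, p0, p3) → 124.1244
  f4: (p2, p1, p3) → 65.1867
  f5: (p2, p4, p0) → 55.0302
  f6: (p2, p1, p4) → 44.2294
Σ area = 519.128

Euler: V−E+F = 5−9+6 = 2.


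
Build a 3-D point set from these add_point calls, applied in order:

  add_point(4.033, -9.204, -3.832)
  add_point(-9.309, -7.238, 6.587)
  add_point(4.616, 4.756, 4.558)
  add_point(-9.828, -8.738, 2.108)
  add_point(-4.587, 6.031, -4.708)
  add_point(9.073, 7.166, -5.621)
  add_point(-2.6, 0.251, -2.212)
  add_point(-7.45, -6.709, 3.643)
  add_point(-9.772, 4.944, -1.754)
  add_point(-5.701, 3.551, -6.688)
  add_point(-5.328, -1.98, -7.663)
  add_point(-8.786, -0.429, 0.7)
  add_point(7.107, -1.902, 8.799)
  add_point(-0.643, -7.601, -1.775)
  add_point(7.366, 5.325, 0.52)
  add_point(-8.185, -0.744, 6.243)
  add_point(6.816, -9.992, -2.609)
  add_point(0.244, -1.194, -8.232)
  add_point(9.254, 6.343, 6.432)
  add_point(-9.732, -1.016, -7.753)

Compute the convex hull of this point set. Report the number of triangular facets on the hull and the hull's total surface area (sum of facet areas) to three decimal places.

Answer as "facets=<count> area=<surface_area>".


facets=24 area=1142.357

Points on the hull: [0, 1, 3, 4, 5, 8, 9, 10, 12, 15, 16, 17, 18, 19] (14 of 20).

Facet areas (half cross-product norm):
  f1: (p5, p16, p18) → 103.1309
  f2: (p12, p16, p18) → 58.4685
  f3: (p4, p5, p18) → 82.8557
  f4: (p4, p8, p18) → 50.2030
  f5: (p15, p8, p18) → 93.4043
  f6: (p15, p12, p18) → 68.1975
  f7: (p17, p5, p16) → 76.7145
  f8: (p1, p15, p12) → 51.1139
  f9: (p1, p16, p3) → 40.5796
  f10: (p1, p12, p16) → 116.0874
  f11: (p1, p8, p3) → 33.7392
  f12: (p1, p15, p8) → 26.7739
  f13: (p0, p16, p3) → 17.6163
  f14: (p0, p17, p16) → 10.8480
  f15: (p19, p8, p3) → 52.5498
  f16: (p19, p0, p3) → 90.1934
  f17: (p9, p4, p8) → 10.1156
  f18: (p9, p19, p8) → 20.0993
  f19: (p9, p4, p5) → 21.6304
  f20: (p9, p17, p5) → 48.0616
  f21: (p9, p19, p17) → 23.9962
  f22: (p10, p0, p17) → 27.2917
  f23: (p10, p19, p17) → 4.6715
  f24: (p10, p19, p0) → 14.0143
Σ area = 1142.357

Check V−E+F: 14 − 36 + 24 = 2.
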